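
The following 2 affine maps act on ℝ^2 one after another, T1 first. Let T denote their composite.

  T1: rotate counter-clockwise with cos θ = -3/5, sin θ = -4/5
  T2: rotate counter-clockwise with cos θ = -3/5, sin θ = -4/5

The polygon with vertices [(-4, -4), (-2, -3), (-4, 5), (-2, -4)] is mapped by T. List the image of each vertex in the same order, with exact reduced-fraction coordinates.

T1 rotate counter-clockwise with cos θ = -3/5, sin θ = -4/5: (-4, -4) → (-4/5, 28/5); (-2, -3) → (-6/5, 17/5); (-4, 5) → (32/5, 1/5); (-2, -4) → (-2, 4)
T2 rotate counter-clockwise with cos θ = -3/5, sin θ = -4/5: (-4/5, 28/5) → (124/25, -68/25); (-6/5, 17/5) → (86/25, -27/25); (32/5, 1/5) → (-92/25, -131/25); (-2, 4) → (22/5, -4/5)

image vertices: (124/25, -68/25), (86/25, -27/25), (-92/25, -131/25), (22/5, -4/5)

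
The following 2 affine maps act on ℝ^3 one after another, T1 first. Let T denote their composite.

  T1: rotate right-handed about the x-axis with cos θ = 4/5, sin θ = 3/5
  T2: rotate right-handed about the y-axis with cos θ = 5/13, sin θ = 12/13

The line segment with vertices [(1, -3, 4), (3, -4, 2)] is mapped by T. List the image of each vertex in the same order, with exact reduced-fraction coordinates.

T1 rotate right-handed about the x-axis with cos θ = 4/5, sin θ = 3/5: (1, -3, 4) → (1, -24/5, 7/5); (3, -4, 2) → (3, -22/5, -4/5)
T2 rotate right-handed about the y-axis with cos θ = 5/13, sin θ = 12/13: (1, -24/5, 7/5) → (109/65, -24/5, -5/13); (3, -22/5, -4/5) → (27/65, -22/5, -40/13)

image vertices: (109/65, -24/5, -5/13), (27/65, -22/5, -40/13)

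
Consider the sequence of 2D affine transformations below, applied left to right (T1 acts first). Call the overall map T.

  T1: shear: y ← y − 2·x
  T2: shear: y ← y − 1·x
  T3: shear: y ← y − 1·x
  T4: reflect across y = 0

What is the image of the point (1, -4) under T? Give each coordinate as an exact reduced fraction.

T(p) = (1, 8)

T1 shear: y ← y − 2·x: (1, -4) → (1, -6)
T2 shear: y ← y − 1·x: (1, -6) → (1, -7)
T3 shear: y ← y − 1·x: (1, -7) → (1, -8)
T4 reflect across y = 0: (1, -8) → (1, 8)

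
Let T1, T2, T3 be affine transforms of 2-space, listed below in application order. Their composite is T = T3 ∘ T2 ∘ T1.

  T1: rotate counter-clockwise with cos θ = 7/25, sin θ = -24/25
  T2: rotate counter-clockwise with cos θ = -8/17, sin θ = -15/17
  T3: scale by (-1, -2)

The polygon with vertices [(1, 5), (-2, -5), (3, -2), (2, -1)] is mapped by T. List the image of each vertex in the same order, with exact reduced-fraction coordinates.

image vertices: (851/425, 3986/425), (-1267/425, -3812/425), (1074/425, -2186/425), (149/85, -236/85)

T1 rotate counter-clockwise with cos θ = 7/25, sin θ = -24/25: (1, 5) → (127/25, 11/25); (-2, -5) → (-134/25, 13/25); (3, -2) → (-27/25, -86/25); (2, -1) → (-2/5, -11/5)
T2 rotate counter-clockwise with cos θ = -8/17, sin θ = -15/17: (127/25, 11/25) → (-851/425, -1993/425); (-134/25, 13/25) → (1267/425, 1906/425); (-27/25, -86/25) → (-1074/425, 1093/425); (-2/5, -11/5) → (-149/85, 118/85)
T3 scale by (-1, -2): (-851/425, -1993/425) → (851/425, 3986/425); (1267/425, 1906/425) → (-1267/425, -3812/425); (-1074/425, 1093/425) → (1074/425, -2186/425); (-149/85, 118/85) → (149/85, -236/85)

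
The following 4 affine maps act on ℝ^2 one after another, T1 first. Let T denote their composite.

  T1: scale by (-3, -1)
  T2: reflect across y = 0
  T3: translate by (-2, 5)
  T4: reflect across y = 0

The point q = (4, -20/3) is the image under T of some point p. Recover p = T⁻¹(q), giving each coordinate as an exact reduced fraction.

p = (-2, 5/3)

T1 = [-3 0 0; 0 -1 0; 0 0 1]
T2·T1 = [-3 0 0; 0 1 0; 0 0 1]
T3·…·T1 = [-3 0 -2; 0 1 5; 0 0 1]
T4·…·T1 = [-3 0 -2; 0 -1 -5; 0 0 1]
det M = 3; M⁻¹ = [-1/3 0 -2/3; 0 -1 -5; 0 0 1]
M⁻¹ · (4, -20/3)ᵀ = (-2, 5/3)ᵀ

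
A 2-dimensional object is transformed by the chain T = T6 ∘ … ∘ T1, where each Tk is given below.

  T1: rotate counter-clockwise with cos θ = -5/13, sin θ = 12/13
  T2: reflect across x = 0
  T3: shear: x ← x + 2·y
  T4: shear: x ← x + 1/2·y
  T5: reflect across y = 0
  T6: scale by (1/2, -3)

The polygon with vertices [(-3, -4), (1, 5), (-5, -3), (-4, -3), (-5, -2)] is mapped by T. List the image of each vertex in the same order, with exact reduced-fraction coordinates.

image vertices: (-103/26, -48/13), (5/4, -3), (-347/52, -135/13), (-277/52, -99/13), (-87/13, -150/13)

T1 rotate counter-clockwise with cos θ = -5/13, sin θ = 12/13: (-3, -4) → (63/13, -16/13); (1, 5) → (-5, -1); (-5, -3) → (61/13, -45/13); (-4, -3) → (56/13, -33/13); (-5, -2) → (49/13, -50/13)
T2 reflect across x = 0: (63/13, -16/13) → (-63/13, -16/13); (-5, -1) → (5, -1); (61/13, -45/13) → (-61/13, -45/13); (56/13, -33/13) → (-56/13, -33/13); (49/13, -50/13) → (-49/13, -50/13)
T3 shear: x ← x + 2·y: (-63/13, -16/13) → (-95/13, -16/13); (5, -1) → (3, -1); (-61/13, -45/13) → (-151/13, -45/13); (-56/13, -33/13) → (-122/13, -33/13); (-49/13, -50/13) → (-149/13, -50/13)
T4 shear: x ← x + 1/2·y: (-95/13, -16/13) → (-103/13, -16/13); (3, -1) → (5/2, -1); (-151/13, -45/13) → (-347/26, -45/13); (-122/13, -33/13) → (-277/26, -33/13); (-149/13, -50/13) → (-174/13, -50/13)
T5 reflect across y = 0: (-103/13, -16/13) → (-103/13, 16/13); (5/2, -1) → (5/2, 1); (-347/26, -45/13) → (-347/26, 45/13); (-277/26, -33/13) → (-277/26, 33/13); (-174/13, -50/13) → (-174/13, 50/13)
T6 scale by (1/2, -3): (-103/13, 16/13) → (-103/26, -48/13); (5/2, 1) → (5/4, -3); (-347/26, 45/13) → (-347/52, -135/13); (-277/26, 33/13) → (-277/52, -99/13); (-174/13, 50/13) → (-87/13, -150/13)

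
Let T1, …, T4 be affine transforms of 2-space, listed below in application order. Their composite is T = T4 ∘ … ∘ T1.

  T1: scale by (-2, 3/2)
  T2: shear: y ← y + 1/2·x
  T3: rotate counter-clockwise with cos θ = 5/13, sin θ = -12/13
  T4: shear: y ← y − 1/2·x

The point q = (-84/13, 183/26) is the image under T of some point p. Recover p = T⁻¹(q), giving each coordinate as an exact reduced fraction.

p = (3, -1)

T1 = [-2 0 0; 0 3/2 0; 0 0 1]
T2·T1 = [-2 0 0; -1 3/2 0; 0 0 1]
T3·…·T1 = [-22/13 18/13 0; 19/13 15/26 0; 0 0 1]
T4·…·T1 = [-22/13 18/13 0; 30/13 -3/26 0; 0 0 1]
det M = -3; M⁻¹ = [1/26 6/13 0; 10/13 22/39 0; 0 0 1]
M⁻¹ · (-84/13, 183/26)ᵀ = (3, -1)ᵀ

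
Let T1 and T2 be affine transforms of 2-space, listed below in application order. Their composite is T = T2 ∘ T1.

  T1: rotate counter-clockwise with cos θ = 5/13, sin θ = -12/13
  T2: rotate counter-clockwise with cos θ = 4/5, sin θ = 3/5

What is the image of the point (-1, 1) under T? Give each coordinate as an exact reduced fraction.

T(p) = (-23/65, 89/65)

T1 rotate counter-clockwise with cos θ = 5/13, sin θ = -12/13: (-1, 1) → (7/13, 17/13)
T2 rotate counter-clockwise with cos θ = 4/5, sin θ = 3/5: (7/13, 17/13) → (-23/65, 89/65)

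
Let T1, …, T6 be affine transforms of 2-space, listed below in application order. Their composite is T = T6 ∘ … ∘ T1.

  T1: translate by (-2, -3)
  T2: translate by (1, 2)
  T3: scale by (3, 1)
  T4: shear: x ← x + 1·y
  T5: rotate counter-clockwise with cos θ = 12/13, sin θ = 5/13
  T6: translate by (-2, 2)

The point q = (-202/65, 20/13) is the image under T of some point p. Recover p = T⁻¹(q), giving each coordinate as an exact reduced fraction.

T1 = [1 0 -2; 0 1 -3; 0 0 1]
T2·T1 = [1 0 -1; 0 1 -1; 0 0 1]
T3·…·T1 = [3 0 -3; 0 1 -1; 0 0 1]
T4·…·T1 = [3 1 -4; 0 1 -1; 0 0 1]
T5·…·T1 = [36/13 7/13 -43/13; 15/13 17/13 -32/13; 0 0 1]
T6·…·T1 = [36/13 7/13 -69/13; 15/13 17/13 -6/13; 0 0 1]
det M = 3; M⁻¹ = [17/39 -7/39 29/13; -5/13 12/13 -21/13; 0 0 1]
M⁻¹ · (-202/65, 20/13)ᵀ = (3/5, 1)ᵀ

p = (3/5, 1)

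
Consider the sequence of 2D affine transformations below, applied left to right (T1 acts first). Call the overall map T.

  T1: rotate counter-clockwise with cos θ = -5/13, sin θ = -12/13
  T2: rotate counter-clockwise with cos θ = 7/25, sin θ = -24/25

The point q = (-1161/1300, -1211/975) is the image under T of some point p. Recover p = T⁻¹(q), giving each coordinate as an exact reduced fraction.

T1 = [-5/13 12/13 0; -12/13 -5/13 0; 0 0 1]
T2·T1 = [-323/325 -36/325 0; 36/325 -323/325 0; 0 0 1]
det M = 1; M⁻¹ = [-323/325 36/325 0; -36/325 -323/325 0; 0 0 1]
M⁻¹ · (-1161/1300, -1211/975)ᵀ = (3/4, 4/3)ᵀ

p = (3/4, 4/3)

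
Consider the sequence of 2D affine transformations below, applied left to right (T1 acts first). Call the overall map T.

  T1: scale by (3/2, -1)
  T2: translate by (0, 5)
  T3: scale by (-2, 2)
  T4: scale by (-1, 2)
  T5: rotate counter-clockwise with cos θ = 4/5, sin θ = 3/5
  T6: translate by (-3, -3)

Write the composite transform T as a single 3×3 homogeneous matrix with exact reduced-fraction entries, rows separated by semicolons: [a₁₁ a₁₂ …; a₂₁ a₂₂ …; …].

T1 = [3/2 0 0; 0 -1 0; 0 0 1]
T2·T1 = [3/2 0 0; 0 -1 5; 0 0 1]
T3·…·T1 = [-3 0 0; 0 -2 10; 0 0 1]
T4·…·T1 = [3 0 0; 0 -4 20; 0 0 1]
T5·…·T1 = [12/5 12/5 -12; 9/5 -16/5 16; 0 0 1]
T6·…·T1 = [12/5 12/5 -15; 9/5 -16/5 13; 0 0 1]

T = [12/5 12/5 -15; 9/5 -16/5 13; 0 0 1]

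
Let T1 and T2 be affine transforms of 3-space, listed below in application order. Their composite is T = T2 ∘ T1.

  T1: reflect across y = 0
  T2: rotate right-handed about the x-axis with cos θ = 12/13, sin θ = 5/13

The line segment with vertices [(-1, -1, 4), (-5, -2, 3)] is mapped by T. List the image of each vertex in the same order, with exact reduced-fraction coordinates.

T1 reflect across y = 0: (-1, -1, 4) → (-1, 1, 4); (-5, -2, 3) → (-5, 2, 3)
T2 rotate right-handed about the x-axis with cos θ = 12/13, sin θ = 5/13: (-1, 1, 4) → (-1, -8/13, 53/13); (-5, 2, 3) → (-5, 9/13, 46/13)

image vertices: (-1, -8/13, 53/13), (-5, 9/13, 46/13)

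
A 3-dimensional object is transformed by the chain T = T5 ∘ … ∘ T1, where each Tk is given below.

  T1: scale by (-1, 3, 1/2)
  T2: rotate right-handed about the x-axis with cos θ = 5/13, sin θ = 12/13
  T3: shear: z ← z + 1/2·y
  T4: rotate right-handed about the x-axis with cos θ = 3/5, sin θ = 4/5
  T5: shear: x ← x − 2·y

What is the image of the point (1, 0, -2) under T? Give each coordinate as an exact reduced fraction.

T(p) = (-129/65, 32/65, 51/65)

T1 scale by (-1, 3, 1/2): (1, 0, -2) → (-1, 0, -1)
T2 rotate right-handed about the x-axis with cos θ = 5/13, sin θ = 12/13: (-1, 0, -1) → (-1, 12/13, -5/13)
T3 shear: z ← z + 1/2·y: (-1, 12/13, -5/13) → (-1, 12/13, 1/13)
T4 rotate right-handed about the x-axis with cos θ = 3/5, sin θ = 4/5: (-1, 12/13, 1/13) → (-1, 32/65, 51/65)
T5 shear: x ← x − 2·y: (-1, 32/65, 51/65) → (-129/65, 32/65, 51/65)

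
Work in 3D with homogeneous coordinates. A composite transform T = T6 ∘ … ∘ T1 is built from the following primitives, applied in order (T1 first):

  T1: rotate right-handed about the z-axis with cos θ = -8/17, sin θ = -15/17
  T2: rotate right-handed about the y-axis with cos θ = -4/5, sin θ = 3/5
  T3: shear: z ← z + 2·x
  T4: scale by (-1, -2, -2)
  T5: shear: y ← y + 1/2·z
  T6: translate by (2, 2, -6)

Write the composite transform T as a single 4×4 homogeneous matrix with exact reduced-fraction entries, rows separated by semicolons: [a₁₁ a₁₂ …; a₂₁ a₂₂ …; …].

T1 = [-8/17 15/17 0 0; -15/17 -8/17 0 0; 0 0 1 0; 0 0 0 1]
T2·T1 = [32/85 -12/17 3/5 0; -15/17 -8/17 0 0; 24/85 -9/17 -4/5 0; 0 0 0 1]
T3·…·T1 = [32/85 -12/17 3/5 0; -15/17 -8/17 0 0; 88/85 -33/17 2/5 0; 0 0 0 1]
T4·…·T1 = [-32/85 12/17 -3/5 0; 30/17 16/17 0 0; -176/85 66/17 -4/5 0; 0 0 0 1]
T5·…·T1 = [-32/85 12/17 -3/5 0; 62/85 49/17 -2/5 0; -176/85 66/17 -4/5 0; 0 0 0 1]
T6·…·T1 = [-32/85 12/17 -3/5 2; 62/85 49/17 -2/5 2; -176/85 66/17 -4/5 -6; 0 0 0 1]

T = [-32/85 12/17 -3/5 2; 62/85 49/17 -2/5 2; -176/85 66/17 -4/5 -6; 0 0 0 1]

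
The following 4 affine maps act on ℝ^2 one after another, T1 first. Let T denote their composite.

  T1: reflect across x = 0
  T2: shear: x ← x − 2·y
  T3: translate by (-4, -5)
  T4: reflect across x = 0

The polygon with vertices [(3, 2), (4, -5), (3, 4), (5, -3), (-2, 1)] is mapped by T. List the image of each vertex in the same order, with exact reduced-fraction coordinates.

image vertices: (11, -3), (-2, -10), (15, -1), (3, -8), (4, -4)

T1 reflect across x = 0: (3, 2) → (-3, 2); (4, -5) → (-4, -5); (3, 4) → (-3, 4); (5, -3) → (-5, -3); (-2, 1) → (2, 1)
T2 shear: x ← x − 2·y: (-3, 2) → (-7, 2); (-4, -5) → (6, -5); (-3, 4) → (-11, 4); (-5, -3) → (1, -3); (2, 1) → (0, 1)
T3 translate by (-4, -5): (-7, 2) → (-11, -3); (6, -5) → (2, -10); (-11, 4) → (-15, -1); (1, -3) → (-3, -8); (0, 1) → (-4, -4)
T4 reflect across x = 0: (-11, -3) → (11, -3); (2, -10) → (-2, -10); (-15, -1) → (15, -1); (-3, -8) → (3, -8); (-4, -4) → (4, -4)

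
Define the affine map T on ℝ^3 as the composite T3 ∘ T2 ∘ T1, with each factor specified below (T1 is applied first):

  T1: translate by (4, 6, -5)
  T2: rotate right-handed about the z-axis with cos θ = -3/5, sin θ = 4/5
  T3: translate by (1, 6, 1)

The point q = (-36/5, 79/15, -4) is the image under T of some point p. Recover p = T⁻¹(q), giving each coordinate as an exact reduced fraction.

p = (1/3, 1, 0)

T1 = [1 0 0 4; 0 1 0 6; 0 0 1 -5; 0 0 0 1]
T2·T1 = [-3/5 -4/5 0 -36/5; 4/5 -3/5 0 -2/5; 0 0 1 -5; 0 0 0 1]
T3·…·T1 = [-3/5 -4/5 0 -31/5; 4/5 -3/5 0 28/5; 0 0 1 -4; 0 0 0 1]
det M = 1; M⁻¹ = [-3/5 4/5 0 -41/5; -4/5 -3/5 0 -8/5; 0 0 1 4; 0 0 0 1]
M⁻¹ · (-36/5, 79/15, -4)ᵀ = (1/3, 1, 0)ᵀ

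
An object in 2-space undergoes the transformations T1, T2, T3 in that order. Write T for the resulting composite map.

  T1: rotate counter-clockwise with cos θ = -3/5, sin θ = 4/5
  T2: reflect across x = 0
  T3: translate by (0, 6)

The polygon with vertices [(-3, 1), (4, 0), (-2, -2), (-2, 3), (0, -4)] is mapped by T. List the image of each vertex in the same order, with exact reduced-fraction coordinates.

image vertices: (-1, 3), (12/5, 46/5), (-14/5, 28/5), (6/5, 13/5), (-16/5, 42/5)

T1 rotate counter-clockwise with cos θ = -3/5, sin θ = 4/5: (-3, 1) → (1, -3); (4, 0) → (-12/5, 16/5); (-2, -2) → (14/5, -2/5); (-2, 3) → (-6/5, -17/5); (0, -4) → (16/5, 12/5)
T2 reflect across x = 0: (1, -3) → (-1, -3); (-12/5, 16/5) → (12/5, 16/5); (14/5, -2/5) → (-14/5, -2/5); (-6/5, -17/5) → (6/5, -17/5); (16/5, 12/5) → (-16/5, 12/5)
T3 translate by (0, 6): (-1, -3) → (-1, 3); (12/5, 16/5) → (12/5, 46/5); (-14/5, -2/5) → (-14/5, 28/5); (6/5, -17/5) → (6/5, 13/5); (-16/5, 12/5) → (-16/5, 42/5)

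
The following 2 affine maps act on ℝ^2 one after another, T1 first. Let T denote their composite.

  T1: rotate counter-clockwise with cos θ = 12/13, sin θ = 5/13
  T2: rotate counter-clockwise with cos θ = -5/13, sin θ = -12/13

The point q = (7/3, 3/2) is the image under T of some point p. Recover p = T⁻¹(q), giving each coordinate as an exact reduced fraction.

p = (-3/2, 7/3)

T1 = [12/13 -5/13 0; 5/13 12/13 0; 0 0 1]
T2·T1 = [0 1 0; -1 0 0; 0 0 1]
det M = 1; M⁻¹ = [0 -1 0; 1 0 0; 0 0 1]
M⁻¹ · (7/3, 3/2)ᵀ = (-3/2, 7/3)ᵀ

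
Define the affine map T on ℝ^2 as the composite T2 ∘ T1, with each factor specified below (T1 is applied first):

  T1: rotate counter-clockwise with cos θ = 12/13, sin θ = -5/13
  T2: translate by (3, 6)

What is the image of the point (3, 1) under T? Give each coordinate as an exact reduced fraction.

T(p) = (80/13, 75/13)

T1 rotate counter-clockwise with cos θ = 12/13, sin θ = -5/13: (3, 1) → (41/13, -3/13)
T2 translate by (3, 6): (41/13, -3/13) → (80/13, 75/13)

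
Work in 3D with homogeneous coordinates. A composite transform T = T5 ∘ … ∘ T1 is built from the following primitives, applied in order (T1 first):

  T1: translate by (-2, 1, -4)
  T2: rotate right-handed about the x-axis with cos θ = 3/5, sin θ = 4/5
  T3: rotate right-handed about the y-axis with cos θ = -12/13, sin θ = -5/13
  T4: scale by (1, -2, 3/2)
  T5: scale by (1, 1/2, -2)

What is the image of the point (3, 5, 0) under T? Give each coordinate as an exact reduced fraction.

T1 translate by (-2, 1, -4): (3, 5, 0) → (1, 6, -4)
T2 rotate right-handed about the x-axis with cos θ = 3/5, sin θ = 4/5: (1, 6, -4) → (1, 34/5, 12/5)
T3 rotate right-handed about the y-axis with cos θ = -12/13, sin θ = -5/13: (1, 34/5, 12/5) → (-24/13, 34/5, -119/65)
T4 scale by (1, -2, 3/2): (-24/13, 34/5, -119/65) → (-24/13, -68/5, -357/130)
T5 scale by (1, 1/2, -2): (-24/13, -68/5, -357/130) → (-24/13, -34/5, 357/65)

T(p) = (-24/13, -34/5, 357/65)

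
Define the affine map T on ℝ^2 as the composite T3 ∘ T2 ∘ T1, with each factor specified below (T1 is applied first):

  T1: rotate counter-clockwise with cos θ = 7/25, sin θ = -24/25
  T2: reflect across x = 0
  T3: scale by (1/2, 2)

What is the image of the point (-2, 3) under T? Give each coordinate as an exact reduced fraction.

T1 rotate counter-clockwise with cos θ = 7/25, sin θ = -24/25: (-2, 3) → (58/25, 69/25)
T2 reflect across x = 0: (58/25, 69/25) → (-58/25, 69/25)
T3 scale by (1/2, 2): (-58/25, 69/25) → (-29/25, 138/25)

T(p) = (-29/25, 138/25)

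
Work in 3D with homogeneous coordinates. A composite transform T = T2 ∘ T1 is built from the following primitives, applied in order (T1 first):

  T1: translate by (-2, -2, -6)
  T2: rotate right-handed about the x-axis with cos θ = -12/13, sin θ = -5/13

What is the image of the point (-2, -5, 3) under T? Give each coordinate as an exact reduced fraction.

T1 translate by (-2, -2, -6): (-2, -5, 3) → (-4, -7, -3)
T2 rotate right-handed about the x-axis with cos θ = -12/13, sin θ = -5/13: (-4, -7, -3) → (-4, 69/13, 71/13)

T(p) = (-4, 69/13, 71/13)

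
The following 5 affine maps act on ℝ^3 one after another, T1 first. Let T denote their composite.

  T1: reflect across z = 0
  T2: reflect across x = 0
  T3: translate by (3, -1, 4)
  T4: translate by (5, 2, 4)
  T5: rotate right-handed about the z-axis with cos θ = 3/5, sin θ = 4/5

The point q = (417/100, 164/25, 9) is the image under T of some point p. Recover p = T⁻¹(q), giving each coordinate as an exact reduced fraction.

T1 = [1 0 0 0; 0 1 0 0; 0 0 -1 0; 0 0 0 1]
T2·T1 = [-1 0 0 0; 0 1 0 0; 0 0 -1 0; 0 0 0 1]
T3·…·T1 = [-1 0 0 3; 0 1 0 -1; 0 0 -1 4; 0 0 0 1]
T4·…·T1 = [-1 0 0 8; 0 1 0 1; 0 0 -1 8; 0 0 0 1]
T5·…·T1 = [-3/5 -4/5 0 4; -4/5 3/5 0 7; 0 0 -1 8; 0 0 0 1]
det M = 1; M⁻¹ = [-3/5 -4/5 0 8; -4/5 3/5 0 -1; 0 0 -1 8; 0 0 0 1]
M⁻¹ · (417/100, 164/25, 9)ᵀ = (1/4, -2/5, -1)ᵀ

p = (1/4, -2/5, -1)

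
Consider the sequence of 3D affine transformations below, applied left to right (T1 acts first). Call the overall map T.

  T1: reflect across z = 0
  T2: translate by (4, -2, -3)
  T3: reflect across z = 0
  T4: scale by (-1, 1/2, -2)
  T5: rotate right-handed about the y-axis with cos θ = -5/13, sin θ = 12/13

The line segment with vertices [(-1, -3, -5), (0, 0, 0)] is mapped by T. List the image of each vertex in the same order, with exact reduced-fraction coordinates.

T1 reflect across z = 0: (-1, -3, -5) → (-1, -3, 5); (0, 0, 0) → (0, 0, 0)
T2 translate by (4, -2, -3): (-1, -3, 5) → (3, -5, 2); (0, 0, 0) → (4, -2, -3)
T3 reflect across z = 0: (3, -5, 2) → (3, -5, -2); (4, -2, -3) → (4, -2, 3)
T4 scale by (-1, 1/2, -2): (3, -5, -2) → (-3, -5/2, 4); (4, -2, 3) → (-4, -1, -6)
T5 rotate right-handed about the y-axis with cos θ = -5/13, sin θ = 12/13: (-3, -5/2, 4) → (63/13, -5/2, 16/13); (-4, -1, -6) → (-4, -1, 6)

image vertices: (63/13, -5/2, 16/13), (-4, -1, 6)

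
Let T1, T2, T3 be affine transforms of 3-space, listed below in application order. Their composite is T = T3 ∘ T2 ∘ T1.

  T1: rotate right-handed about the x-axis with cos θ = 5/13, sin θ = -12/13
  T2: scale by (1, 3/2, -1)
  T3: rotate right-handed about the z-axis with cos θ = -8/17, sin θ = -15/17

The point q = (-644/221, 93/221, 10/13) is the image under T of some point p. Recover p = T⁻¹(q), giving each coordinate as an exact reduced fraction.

T1 = [1 0 0 0; 0 5/13 12/13 0; 0 -12/13 5/13 0; 0 0 0 1]
T2·T1 = [1 0 0 0; 0 15/26 18/13 0; 0 12/13 -5/13 0; 0 0 0 1]
T3·…·T1 = [-8/17 225/442 270/221 0; -15/17 -60/221 -144/221 0; 0 12/13 -5/13 0; 0 0 0 1]
det M = -3/2; M⁻¹ = [-8/17 -15/17 0 0; 50/221 -80/663 12/13 0; 120/221 -64/221 -5/13 0; 0 0 0 1]
M⁻¹ · (-644/221, 93/221, 10/13)ᵀ = (1, 0, -2)ᵀ

p = (1, 0, -2)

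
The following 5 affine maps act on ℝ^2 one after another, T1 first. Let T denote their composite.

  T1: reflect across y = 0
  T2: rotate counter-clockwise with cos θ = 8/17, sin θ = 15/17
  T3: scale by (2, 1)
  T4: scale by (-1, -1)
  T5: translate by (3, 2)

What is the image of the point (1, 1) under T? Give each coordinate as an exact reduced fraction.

T1 reflect across y = 0: (1, 1) → (1, -1)
T2 rotate counter-clockwise with cos θ = 8/17, sin θ = 15/17: (1, -1) → (23/17, 7/17)
T3 scale by (2, 1): (23/17, 7/17) → (46/17, 7/17)
T4 scale by (-1, -1): (46/17, 7/17) → (-46/17, -7/17)
T5 translate by (3, 2): (-46/17, -7/17) → (5/17, 27/17)

T(p) = (5/17, 27/17)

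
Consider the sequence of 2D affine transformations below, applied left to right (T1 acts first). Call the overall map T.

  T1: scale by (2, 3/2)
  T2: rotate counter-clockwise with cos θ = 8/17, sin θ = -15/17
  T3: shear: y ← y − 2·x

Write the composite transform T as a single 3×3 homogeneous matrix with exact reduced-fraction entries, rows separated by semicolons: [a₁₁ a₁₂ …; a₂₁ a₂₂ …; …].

T = [16/17 45/34 0; -62/17 -33/17 0; 0 0 1]

T1 = [2 0 0; 0 3/2 0; 0 0 1]
T2·T1 = [16/17 45/34 0; -30/17 12/17 0; 0 0 1]
T3·…·T1 = [16/17 45/34 0; -62/17 -33/17 0; 0 0 1]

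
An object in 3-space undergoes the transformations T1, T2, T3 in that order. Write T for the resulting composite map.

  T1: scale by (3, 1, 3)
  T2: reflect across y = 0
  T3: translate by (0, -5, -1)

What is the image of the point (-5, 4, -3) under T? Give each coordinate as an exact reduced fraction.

T1 scale by (3, 1, 3): (-5, 4, -3) → (-15, 4, -9)
T2 reflect across y = 0: (-15, 4, -9) → (-15, -4, -9)
T3 translate by (0, -5, -1): (-15, -4, -9) → (-15, -9, -10)

T(p) = (-15, -9, -10)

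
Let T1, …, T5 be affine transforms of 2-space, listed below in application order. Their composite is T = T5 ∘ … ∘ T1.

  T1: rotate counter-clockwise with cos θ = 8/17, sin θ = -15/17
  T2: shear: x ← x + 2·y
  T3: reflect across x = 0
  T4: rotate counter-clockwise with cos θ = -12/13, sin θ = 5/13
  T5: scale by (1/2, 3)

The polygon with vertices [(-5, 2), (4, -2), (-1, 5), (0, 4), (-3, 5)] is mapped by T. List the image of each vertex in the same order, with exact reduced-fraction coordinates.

T1 rotate counter-clockwise with cos θ = 8/17, sin θ = -15/17: (-5, 2) → (-10/17, 91/17); (4, -2) → (2/17, -76/17); (-1, 5) → (67/17, 55/17); (0, 4) → (60/17, 32/17); (-3, 5) → (3, 5)
T2 shear: x ← x + 2·y: (-10/17, 91/17) → (172/17, 91/17); (2/17, -76/17) → (-150/17, -76/17); (67/17, 55/17) → (177/17, 55/17); (60/17, 32/17) → (124/17, 32/17); (3, 5) → (13, 5)
T3 reflect across x = 0: (172/17, 91/17) → (-172/17, 91/17); (-150/17, -76/17) → (150/17, -76/17); (177/17, 55/17) → (-177/17, 55/17); (124/17, 32/17) → (-124/17, 32/17); (13, 5) → (-13, 5)
T4 rotate counter-clockwise with cos θ = -12/13, sin θ = 5/13: (-172/17, 91/17) → (1609/221, -1952/221); (150/17, -76/17) → (-1420/221, 1662/221); (-177/17, 55/17) → (1849/221, -1545/221); (-124/17, 32/17) → (1328/221, -1004/221); (-13, 5) → (131/13, -125/13)
T5 scale by (1/2, 3): (1609/221, -1952/221) → (1609/442, -5856/221); (-1420/221, 1662/221) → (-710/221, 4986/221); (1849/221, -1545/221) → (1849/442, -4635/221); (1328/221, -1004/221) → (664/221, -3012/221); (131/13, -125/13) → (131/26, -375/13)

image vertices: (1609/442, -5856/221), (-710/221, 4986/221), (1849/442, -4635/221), (664/221, -3012/221), (131/26, -375/13)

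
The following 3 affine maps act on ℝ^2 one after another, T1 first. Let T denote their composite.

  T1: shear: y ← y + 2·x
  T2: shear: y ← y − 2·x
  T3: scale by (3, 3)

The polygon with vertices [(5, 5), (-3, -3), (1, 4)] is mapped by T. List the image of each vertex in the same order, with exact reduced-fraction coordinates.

image vertices: (15, 15), (-9, -9), (3, 12)

T1 shear: y ← y + 2·x: (5, 5) → (5, 15); (-3, -3) → (-3, -9); (1, 4) → (1, 6)
T2 shear: y ← y − 2·x: (5, 15) → (5, 5); (-3, -9) → (-3, -3); (1, 6) → (1, 4)
T3 scale by (3, 3): (5, 5) → (15, 15); (-3, -3) → (-9, -9); (1, 4) → (3, 12)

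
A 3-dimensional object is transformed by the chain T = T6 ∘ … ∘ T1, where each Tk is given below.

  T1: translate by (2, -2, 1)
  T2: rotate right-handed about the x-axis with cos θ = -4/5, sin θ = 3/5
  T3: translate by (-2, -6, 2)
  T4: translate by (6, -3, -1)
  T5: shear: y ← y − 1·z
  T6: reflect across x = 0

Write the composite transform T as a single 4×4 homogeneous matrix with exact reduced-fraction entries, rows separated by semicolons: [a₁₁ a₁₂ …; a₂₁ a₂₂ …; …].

T1 = [1 0 0 2; 0 1 0 -2; 0 0 1 1; 0 0 0 1]
T2·T1 = [1 0 0 2; 0 -4/5 -3/5 1; 0 3/5 -4/5 -2; 0 0 0 1]
T3·…·T1 = [1 0 0 0; 0 -4/5 -3/5 -5; 0 3/5 -4/5 0; 0 0 0 1]
T4·…·T1 = [1 0 0 6; 0 -4/5 -3/5 -8; 0 3/5 -4/5 -1; 0 0 0 1]
T5·…·T1 = [1 0 0 6; 0 -7/5 1/5 -7; 0 3/5 -4/5 -1; 0 0 0 1]
T6·…·T1 = [-1 0 0 -6; 0 -7/5 1/5 -7; 0 3/5 -4/5 -1; 0 0 0 1]

T = [-1 0 0 -6; 0 -7/5 1/5 -7; 0 3/5 -4/5 -1; 0 0 0 1]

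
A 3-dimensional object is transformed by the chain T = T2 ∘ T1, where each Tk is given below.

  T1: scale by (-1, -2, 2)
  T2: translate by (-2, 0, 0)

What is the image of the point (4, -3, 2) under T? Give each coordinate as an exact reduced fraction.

T(p) = (-6, 6, 4)

T1 scale by (-1, -2, 2): (4, -3, 2) → (-4, 6, 4)
T2 translate by (-2, 0, 0): (-4, 6, 4) → (-6, 6, 4)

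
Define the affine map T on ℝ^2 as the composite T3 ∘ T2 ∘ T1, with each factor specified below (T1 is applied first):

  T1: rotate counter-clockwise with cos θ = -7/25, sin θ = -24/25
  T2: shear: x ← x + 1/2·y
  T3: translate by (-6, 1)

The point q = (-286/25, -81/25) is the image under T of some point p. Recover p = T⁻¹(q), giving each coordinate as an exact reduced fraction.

p = (5, -2)

T1 = [-7/25 24/25 0; -24/25 -7/25 0; 0 0 1]
T2·T1 = [-19/25 41/50 0; -24/25 -7/25 0; 0 0 1]
T3·…·T1 = [-19/25 41/50 -6; -24/25 -7/25 1; 0 0 1]
det M = 1; M⁻¹ = [-7/25 -41/50 -43/50; 24/25 -19/25 163/25; 0 0 1]
M⁻¹ · (-286/25, -81/25)ᵀ = (5, -2)ᵀ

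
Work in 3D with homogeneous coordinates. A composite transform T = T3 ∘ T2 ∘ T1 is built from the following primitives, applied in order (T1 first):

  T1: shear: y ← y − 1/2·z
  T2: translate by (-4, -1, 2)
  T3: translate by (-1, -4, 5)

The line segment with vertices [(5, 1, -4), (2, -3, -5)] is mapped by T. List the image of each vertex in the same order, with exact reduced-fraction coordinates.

image vertices: (0, -2, 3), (-3, -11/2, 2)

T1 shear: y ← y − 1/2·z: (5, 1, -4) → (5, 3, -4); (2, -3, -5) → (2, -1/2, -5)
T2 translate by (-4, -1, 2): (5, 3, -4) → (1, 2, -2); (2, -1/2, -5) → (-2, -3/2, -3)
T3 translate by (-1, -4, 5): (1, 2, -2) → (0, -2, 3); (-2, -3/2, -3) → (-3, -11/2, 2)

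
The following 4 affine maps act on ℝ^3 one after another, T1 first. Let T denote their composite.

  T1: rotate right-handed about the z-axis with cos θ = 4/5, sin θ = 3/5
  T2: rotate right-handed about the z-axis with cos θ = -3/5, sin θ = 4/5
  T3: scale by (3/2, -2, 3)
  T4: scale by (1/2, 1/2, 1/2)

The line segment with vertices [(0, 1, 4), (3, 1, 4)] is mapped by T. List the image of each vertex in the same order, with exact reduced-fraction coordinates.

T1 rotate right-handed about the z-axis with cos θ = 4/5, sin θ = 3/5: (0, 1, 4) → (-3/5, 4/5, 4); (3, 1, 4) → (9/5, 13/5, 4)
T2 rotate right-handed about the z-axis with cos θ = -3/5, sin θ = 4/5: (-3/5, 4/5, 4) → (-7/25, -24/25, 4); (9/5, 13/5, 4) → (-79/25, -3/25, 4)
T3 scale by (3/2, -2, 3): (-7/25, -24/25, 4) → (-21/50, 48/25, 12); (-79/25, -3/25, 4) → (-237/50, 6/25, 12)
T4 scale by (1/2, 1/2, 1/2): (-21/50, 48/25, 12) → (-21/100, 24/25, 6); (-237/50, 6/25, 12) → (-237/100, 3/25, 6)

image vertices: (-21/100, 24/25, 6), (-237/100, 3/25, 6)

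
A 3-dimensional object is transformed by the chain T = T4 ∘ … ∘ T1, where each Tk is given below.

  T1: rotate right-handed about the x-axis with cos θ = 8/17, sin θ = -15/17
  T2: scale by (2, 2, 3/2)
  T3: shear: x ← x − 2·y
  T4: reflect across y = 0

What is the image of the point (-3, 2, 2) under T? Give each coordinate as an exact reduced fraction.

T1 rotate right-handed about the x-axis with cos θ = 8/17, sin θ = -15/17: (-3, 2, 2) → (-3, 46/17, -14/17)
T2 scale by (2, 2, 3/2): (-3, 46/17, -14/17) → (-6, 92/17, -21/17)
T3 shear: x ← x − 2·y: (-6, 92/17, -21/17) → (-286/17, 92/17, -21/17)
T4 reflect across y = 0: (-286/17, 92/17, -21/17) → (-286/17, -92/17, -21/17)

T(p) = (-286/17, -92/17, -21/17)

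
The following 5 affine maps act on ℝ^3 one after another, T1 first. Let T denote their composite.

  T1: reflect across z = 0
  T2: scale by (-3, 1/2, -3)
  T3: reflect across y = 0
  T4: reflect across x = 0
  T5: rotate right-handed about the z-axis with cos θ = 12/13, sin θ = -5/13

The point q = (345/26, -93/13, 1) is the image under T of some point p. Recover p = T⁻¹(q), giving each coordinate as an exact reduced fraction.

p = (5, 3, 1/3)

T1 = [1 0 0 0; 0 1 0 0; 0 0 -1 0; 0 0 0 1]
T2·T1 = [-3 0 0 0; 0 1/2 0 0; 0 0 3 0; 0 0 0 1]
T3·…·T1 = [-3 0 0 0; 0 -1/2 0 0; 0 0 3 0; 0 0 0 1]
T4·…·T1 = [3 0 0 0; 0 -1/2 0 0; 0 0 3 0; 0 0 0 1]
T5·…·T1 = [36/13 -5/26 0 0; -15/13 -6/13 0 0; 0 0 3 0; 0 0 0 1]
det M = -9/2; M⁻¹ = [4/13 -5/39 0 0; -10/13 -24/13 0 0; 0 0 1/3 0; 0 0 0 1]
M⁻¹ · (345/26, -93/13, 1)ᵀ = (5, 3, 1/3)ᵀ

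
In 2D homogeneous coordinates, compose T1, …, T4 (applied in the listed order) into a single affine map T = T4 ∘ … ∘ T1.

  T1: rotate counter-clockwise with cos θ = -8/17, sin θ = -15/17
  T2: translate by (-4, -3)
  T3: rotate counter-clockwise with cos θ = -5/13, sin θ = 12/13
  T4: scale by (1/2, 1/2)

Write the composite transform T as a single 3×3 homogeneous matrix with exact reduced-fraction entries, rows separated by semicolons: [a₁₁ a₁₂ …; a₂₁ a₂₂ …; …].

T = [110/221 21/442 28/13; -21/442 110/221 -33/26; 0 0 1]

T1 = [-8/17 15/17 0; -15/17 -8/17 0; 0 0 1]
T2·T1 = [-8/17 15/17 -4; -15/17 -8/17 -3; 0 0 1]
T3·…·T1 = [220/221 21/221 56/13; -21/221 220/221 -33/13; 0 0 1]
T4·…·T1 = [110/221 21/442 28/13; -21/442 110/221 -33/26; 0 0 1]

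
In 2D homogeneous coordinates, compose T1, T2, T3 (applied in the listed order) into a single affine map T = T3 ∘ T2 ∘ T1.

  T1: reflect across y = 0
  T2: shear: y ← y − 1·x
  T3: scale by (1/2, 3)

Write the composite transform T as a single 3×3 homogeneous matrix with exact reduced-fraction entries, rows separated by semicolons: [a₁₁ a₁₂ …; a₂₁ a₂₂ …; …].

T1 = [1 0 0; 0 -1 0; 0 0 1]
T2·T1 = [1 0 0; -1 -1 0; 0 0 1]
T3·…·T1 = [1/2 0 0; -3 -3 0; 0 0 1]

T = [1/2 0 0; -3 -3 0; 0 0 1]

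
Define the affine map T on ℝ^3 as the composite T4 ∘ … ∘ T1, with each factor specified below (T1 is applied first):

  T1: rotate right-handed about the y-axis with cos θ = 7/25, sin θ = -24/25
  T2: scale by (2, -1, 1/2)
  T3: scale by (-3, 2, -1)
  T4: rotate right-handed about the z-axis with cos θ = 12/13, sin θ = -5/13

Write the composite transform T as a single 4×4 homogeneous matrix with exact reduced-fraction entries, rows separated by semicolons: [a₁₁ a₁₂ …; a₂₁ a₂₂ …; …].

T = [-504/325 -10/13 1728/325 0; 42/65 -24/13 -144/65 0; -12/25 0 -7/50 0; 0 0 0 1]

T1 = [7/25 0 -24/25 0; 0 1 0 0; 24/25 0 7/25 0; 0 0 0 1]
T2·T1 = [14/25 0 -48/25 0; 0 -1 0 0; 12/25 0 7/50 0; 0 0 0 1]
T3·…·T1 = [-42/25 0 144/25 0; 0 -2 0 0; -12/25 0 -7/50 0; 0 0 0 1]
T4·…·T1 = [-504/325 -10/13 1728/325 0; 42/65 -24/13 -144/65 0; -12/25 0 -7/50 0; 0 0 0 1]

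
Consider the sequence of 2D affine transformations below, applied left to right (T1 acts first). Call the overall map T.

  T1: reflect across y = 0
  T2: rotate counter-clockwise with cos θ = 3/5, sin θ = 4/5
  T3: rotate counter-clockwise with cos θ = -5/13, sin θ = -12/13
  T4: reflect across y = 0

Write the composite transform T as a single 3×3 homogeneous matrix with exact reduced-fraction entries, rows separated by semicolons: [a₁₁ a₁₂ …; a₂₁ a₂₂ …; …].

T1 = [1 0 0; 0 -1 0; 0 0 1]
T2·T1 = [3/5 4/5 0; 4/5 -3/5 0; 0 0 1]
T3·…·T1 = [33/65 -56/65 0; -56/65 -33/65 0; 0 0 1]
T4·…·T1 = [33/65 -56/65 0; 56/65 33/65 0; 0 0 1]

T = [33/65 -56/65 0; 56/65 33/65 0; 0 0 1]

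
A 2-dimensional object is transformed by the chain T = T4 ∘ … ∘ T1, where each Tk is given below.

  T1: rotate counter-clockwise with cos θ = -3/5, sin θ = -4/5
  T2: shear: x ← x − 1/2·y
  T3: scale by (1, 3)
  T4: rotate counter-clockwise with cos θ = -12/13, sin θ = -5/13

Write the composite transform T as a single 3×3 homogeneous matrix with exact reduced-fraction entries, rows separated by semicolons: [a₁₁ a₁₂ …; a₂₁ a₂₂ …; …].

T = [-48/65 -111/65 0; 149/65 161/130 0; 0 0 1]

T1 = [-3/5 4/5 0; -4/5 -3/5 0; 0 0 1]
T2·T1 = [-1/5 11/10 0; -4/5 -3/5 0; 0 0 1]
T3·…·T1 = [-1/5 11/10 0; -12/5 -9/5 0; 0 0 1]
T4·…·T1 = [-48/65 -111/65 0; 149/65 161/130 0; 0 0 1]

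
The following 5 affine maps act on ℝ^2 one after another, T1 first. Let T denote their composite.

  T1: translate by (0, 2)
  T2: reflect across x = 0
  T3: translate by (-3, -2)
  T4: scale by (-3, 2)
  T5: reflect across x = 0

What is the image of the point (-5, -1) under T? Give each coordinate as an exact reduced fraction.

T(p) = (6, -2)

T1 translate by (0, 2): (-5, -1) → (-5, 1)
T2 reflect across x = 0: (-5, 1) → (5, 1)
T3 translate by (-3, -2): (5, 1) → (2, -1)
T4 scale by (-3, 2): (2, -1) → (-6, -2)
T5 reflect across x = 0: (-6, -2) → (6, -2)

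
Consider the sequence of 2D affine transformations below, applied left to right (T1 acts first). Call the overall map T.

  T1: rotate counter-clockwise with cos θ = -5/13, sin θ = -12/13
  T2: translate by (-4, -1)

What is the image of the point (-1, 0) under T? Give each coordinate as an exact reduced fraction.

T1 rotate counter-clockwise with cos θ = -5/13, sin θ = -12/13: (-1, 0) → (5/13, 12/13)
T2 translate by (-4, -1): (5/13, 12/13) → (-47/13, -1/13)

T(p) = (-47/13, -1/13)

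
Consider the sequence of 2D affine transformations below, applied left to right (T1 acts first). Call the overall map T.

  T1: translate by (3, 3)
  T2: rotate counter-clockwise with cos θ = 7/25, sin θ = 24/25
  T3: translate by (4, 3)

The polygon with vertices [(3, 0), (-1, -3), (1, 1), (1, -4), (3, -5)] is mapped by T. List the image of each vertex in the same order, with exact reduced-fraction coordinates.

image vertices: (14/5, 48/5), (114/25, 123/25), (32/25, 199/25), (152/25, 164/25), (38/5, 41/5)

T1 translate by (3, 3): (3, 0) → (6, 3); (-1, -3) → (2, 0); (1, 1) → (4, 4); (1, -4) → (4, -1); (3, -5) → (6, -2)
T2 rotate counter-clockwise with cos θ = 7/25, sin θ = 24/25: (6, 3) → (-6/5, 33/5); (2, 0) → (14/25, 48/25); (4, 4) → (-68/25, 124/25); (4, -1) → (52/25, 89/25); (6, -2) → (18/5, 26/5)
T3 translate by (4, 3): (-6/5, 33/5) → (14/5, 48/5); (14/25, 48/25) → (114/25, 123/25); (-68/25, 124/25) → (32/25, 199/25); (52/25, 89/25) → (152/25, 164/25); (18/5, 26/5) → (38/5, 41/5)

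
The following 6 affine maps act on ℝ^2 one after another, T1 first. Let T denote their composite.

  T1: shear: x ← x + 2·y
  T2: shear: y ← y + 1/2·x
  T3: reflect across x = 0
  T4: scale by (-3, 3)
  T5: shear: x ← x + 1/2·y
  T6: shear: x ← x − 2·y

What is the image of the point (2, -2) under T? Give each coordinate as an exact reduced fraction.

T1 shear: x ← x + 2·y: (2, -2) → (-2, -2)
T2 shear: y ← y + 1/2·x: (-2, -2) → (-2, -3)
T3 reflect across x = 0: (-2, -3) → (2, -3)
T4 scale by (-3, 3): (2, -3) → (-6, -9)
T5 shear: x ← x + 1/2·y: (-6, -9) → (-21/2, -9)
T6 shear: x ← x − 2·y: (-21/2, -9) → (15/2, -9)

T(p) = (15/2, -9)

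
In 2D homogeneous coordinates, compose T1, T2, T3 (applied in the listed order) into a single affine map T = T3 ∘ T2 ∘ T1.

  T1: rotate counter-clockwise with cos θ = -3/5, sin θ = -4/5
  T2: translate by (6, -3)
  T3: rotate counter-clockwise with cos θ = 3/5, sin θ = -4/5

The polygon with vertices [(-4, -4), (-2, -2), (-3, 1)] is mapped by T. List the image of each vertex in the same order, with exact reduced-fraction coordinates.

T1 rotate counter-clockwise with cos θ = -3/5, sin θ = -4/5: (-4, -4) → (-4/5, 28/5); (-2, -2) → (-2/5, 14/5); (-3, 1) → (13/5, 9/5)
T2 translate by (6, -3): (-4/5, 28/5) → (26/5, 13/5); (-2/5, 14/5) → (28/5, -1/5); (13/5, 9/5) → (43/5, -6/5)
T3 rotate counter-clockwise with cos θ = 3/5, sin θ = -4/5: (26/5, 13/5) → (26/5, -13/5); (28/5, -1/5) → (16/5, -23/5); (43/5, -6/5) → (21/5, -38/5)

image vertices: (26/5, -13/5), (16/5, -23/5), (21/5, -38/5)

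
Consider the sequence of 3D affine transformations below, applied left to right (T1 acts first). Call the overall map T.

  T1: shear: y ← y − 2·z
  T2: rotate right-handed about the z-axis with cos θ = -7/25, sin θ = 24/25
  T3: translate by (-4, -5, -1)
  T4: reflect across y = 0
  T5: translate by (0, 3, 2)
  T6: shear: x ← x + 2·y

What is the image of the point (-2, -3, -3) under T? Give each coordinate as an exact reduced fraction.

T(p) = (76/5, 269/25, -2)

T1 shear: y ← y − 2·z: (-2, -3, -3) → (-2, 3, -3)
T2 rotate right-handed about the z-axis with cos θ = -7/25, sin θ = 24/25: (-2, 3, -3) → (-58/25, -69/25, -3)
T3 translate by (-4, -5, -1): (-58/25, -69/25, -3) → (-158/25, -194/25, -4)
T4 reflect across y = 0: (-158/25, -194/25, -4) → (-158/25, 194/25, -4)
T5 translate by (0, 3, 2): (-158/25, 194/25, -4) → (-158/25, 269/25, -2)
T6 shear: x ← x + 2·y: (-158/25, 269/25, -2) → (76/5, 269/25, -2)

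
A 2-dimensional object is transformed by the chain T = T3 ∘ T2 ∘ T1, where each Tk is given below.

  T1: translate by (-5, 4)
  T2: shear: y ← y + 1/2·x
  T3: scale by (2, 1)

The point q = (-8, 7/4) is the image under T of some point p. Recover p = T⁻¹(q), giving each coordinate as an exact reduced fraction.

p = (1, -1/4)

T1 = [1 0 -5; 0 1 4; 0 0 1]
T2·T1 = [1 0 -5; 1/2 1 3/2; 0 0 1]
T3·…·T1 = [2 0 -10; 1/2 1 3/2; 0 0 1]
det M = 2; M⁻¹ = [1/2 0 5; -1/4 1 -4; 0 0 1]
M⁻¹ · (-8, 7/4)ᵀ = (1, -1/4)ᵀ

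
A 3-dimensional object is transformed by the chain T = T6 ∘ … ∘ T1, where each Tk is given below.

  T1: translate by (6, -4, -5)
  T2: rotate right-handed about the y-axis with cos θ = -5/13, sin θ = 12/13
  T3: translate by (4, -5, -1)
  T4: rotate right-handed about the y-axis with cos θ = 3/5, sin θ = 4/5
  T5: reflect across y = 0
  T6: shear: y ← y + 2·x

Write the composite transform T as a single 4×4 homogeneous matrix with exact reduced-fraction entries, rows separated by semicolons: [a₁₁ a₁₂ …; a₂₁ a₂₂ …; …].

T1 = [1 0 0 6; 0 1 0 -4; 0 0 1 -5; 0 0 0 1]
T2·T1 = [-5/13 0 12/13 -90/13; 0 1 0 -4; -12/13 0 -5/13 -47/13; 0 0 0 1]
T3·…·T1 = [-5/13 0 12/13 -38/13; 0 1 0 -9; -12/13 0 -5/13 -60/13; 0 0 0 1]
T4·…·T1 = [-63/65 0 16/65 -354/65; 0 1 0 -9; -16/65 0 -63/65 -28/65; 0 0 0 1]
T5·…·T1 = [-63/65 0 16/65 -354/65; 0 -1 0 9; -16/65 0 -63/65 -28/65; 0 0 0 1]
T6·…·T1 = [-63/65 0 16/65 -354/65; -126/65 -1 32/65 -123/65; -16/65 0 -63/65 -28/65; 0 0 0 1]

T = [-63/65 0 16/65 -354/65; -126/65 -1 32/65 -123/65; -16/65 0 -63/65 -28/65; 0 0 0 1]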